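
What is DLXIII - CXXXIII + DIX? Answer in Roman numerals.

DLXIII = 563, CXXXIII = 133, DIX = 509
563 - 133 = 430
430 + 509 = 939

CMXXXIX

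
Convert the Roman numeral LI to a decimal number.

LI: L=50, I=1
50 + 1 = 51

51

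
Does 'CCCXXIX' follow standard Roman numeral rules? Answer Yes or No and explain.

'CCCXXIX': Check the rules: uses only the symbols I, V, X, L, C, D, M; no symbol is repeated more than three times in a row; V, L and D each appear at most once; the only place a smaller symbol precedes a larger one is the allowed subtractive pair IX, the symbol right after such a pair (if any) is smaller than the pair's first symbol, and otherwise the values never increase from left to right. Value: C (100) + C (100) + C (100) + X (10) + X (10) + IX (9) = 329. So it is a valid standard Roman numeral.

Yes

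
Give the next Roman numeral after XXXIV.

XXXIV = 34; next is 35

XXXV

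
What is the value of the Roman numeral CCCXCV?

CCCXCV: C=100, C=100, C=100, XC=90, V=5
100 + 100 + 100 + 90 + 5 = 395

395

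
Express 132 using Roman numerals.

Convert 132 to Roman numerals:
  132 contains 1×100 (C)
  32 contains 3×10 (XXX)
  2 contains 2×1 (II)

CXXXII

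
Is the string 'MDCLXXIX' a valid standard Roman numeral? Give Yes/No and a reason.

'MDCLXXIX': Check the rules: uses only the symbols I, V, X, L, C, D, M; no symbol is repeated more than three times in a row; V, L and D each appear at most once; the only place a smaller symbol precedes a larger one is the allowed subtractive pair IX, the symbol right after such a pair (if any) is smaller than the pair's first symbol, and otherwise the values never increase from left to right. Value: M (1000) + D (500) + C (100) + L (50) + X (10) + X (10) + IX (9) = 1679. So it is a valid standard Roman numeral.

Yes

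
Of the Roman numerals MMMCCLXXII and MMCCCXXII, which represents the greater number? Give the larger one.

MMMCCLXXII = 3272
MMCCCXXII = 2322
3272 is larger

MMMCCLXXII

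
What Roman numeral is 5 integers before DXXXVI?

DXXXVI = 536
536 - 5 = 531

DXXXI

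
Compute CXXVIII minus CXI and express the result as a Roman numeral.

CXXVIII = 128
CXI = 111
128 - 111 = 17

XVII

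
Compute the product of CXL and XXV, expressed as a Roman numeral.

CXL = 140
XXV = 25
140 × 25 = 3500

MMMD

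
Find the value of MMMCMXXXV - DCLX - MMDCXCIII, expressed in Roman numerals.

MMMCMXXXV = 3935, DCLX = 660, MMDCXCIII = 2693
3935 - 660 = 3275
3275 - 2693 = 582

DLXXXII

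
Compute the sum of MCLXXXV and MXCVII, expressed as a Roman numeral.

MCLXXXV = 1185
MXCVII = 1097
1185 + 1097 = 2282

MMCCLXXXII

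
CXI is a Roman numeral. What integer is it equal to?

CXI: C=100, X=10, I=1
100 + 10 + 1 = 111

111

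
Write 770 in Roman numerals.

Convert 770 to Roman numerals:
  770 contains 1×500 (D)
  270 contains 2×100 (CC)
  70 contains 1×50 (L)
  20 contains 2×10 (XX)

DCCLXX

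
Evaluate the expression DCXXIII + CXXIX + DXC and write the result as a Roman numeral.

DCXXIII = 623, CXXIX = 129, DXC = 590
623 + 129 = 752
752 + 590 = 1342

MCCCXLII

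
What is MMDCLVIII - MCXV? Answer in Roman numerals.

MMDCLVIII = 2658
MCXV = 1115
2658 - 1115 = 1543

MDXLIII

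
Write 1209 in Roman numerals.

Convert 1209 to Roman numerals:
  1209 contains 1×1000 (M)
  209 contains 2×100 (CC)
  9 contains 1×9 (IX)

MCCIX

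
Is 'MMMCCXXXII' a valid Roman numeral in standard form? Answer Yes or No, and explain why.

'MMMCCXXXII': Check the rules: uses only the symbols I, V, X, L, C, D, M; no symbol is repeated more than three times in a row; V, L and D each appear at most once; no smaller symbol precedes a larger one (values never increase from left to right). Value: M (1000) + M (1000) + M (1000) + C (100) + C (100) + X (10) + X (10) + X (10) + I (1) + I (1) = 3232. So it is a valid standard Roman numeral.

Yes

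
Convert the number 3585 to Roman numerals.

Convert 3585 to Roman numerals:
  3585 contains 3×1000 (MMM)
  585 contains 1×500 (D)
  85 contains 1×50 (L)
  35 contains 3×10 (XXX)
  5 contains 1×5 (V)

MMMDLXXXV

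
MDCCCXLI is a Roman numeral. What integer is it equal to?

MDCCCXLI: M=1000, D=500, C=100, C=100, C=100, XL=40, I=1
1000 + 500 + 100 + 100 + 100 + 40 + 1 = 1841

1841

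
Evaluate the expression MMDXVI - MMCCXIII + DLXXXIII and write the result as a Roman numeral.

MMDXVI = 2516, MMCCXIII = 2213, DLXXXIII = 583
2516 - 2213 = 303
303 + 583 = 886

DCCCLXXXVI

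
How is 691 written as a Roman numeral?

Convert 691 to Roman numerals:
  691 contains 1×500 (D)
  191 contains 1×100 (C)
  91 contains 1×90 (XC)
  1 contains 1×1 (I)

DCXCI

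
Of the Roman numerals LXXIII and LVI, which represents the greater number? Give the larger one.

LXXIII = 73
LVI = 56
73 is larger

LXXIII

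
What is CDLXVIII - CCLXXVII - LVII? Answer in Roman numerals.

CDLXVIII = 468, CCLXXVII = 277, LVII = 57
468 - 277 = 191
191 - 57 = 134

CXXXIV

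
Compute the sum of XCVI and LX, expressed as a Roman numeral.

XCVI = 96
LX = 60
96 + 60 = 156

CLVI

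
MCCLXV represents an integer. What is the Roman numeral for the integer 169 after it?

MCCLXV = 1265
1265 + 169 = 1434

MCDXXXIV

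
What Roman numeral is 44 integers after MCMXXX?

MCMXXX = 1930
1930 + 44 = 1974

MCMLXXIV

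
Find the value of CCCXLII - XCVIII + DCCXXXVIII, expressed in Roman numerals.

CCCXLII = 342, XCVIII = 98, DCCXXXVIII = 738
342 - 98 = 244
244 + 738 = 982

CMLXXXII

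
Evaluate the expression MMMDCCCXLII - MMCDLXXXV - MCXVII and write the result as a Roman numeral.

MMMDCCCXLII = 3842, MMCDLXXXV = 2485, MCXVII = 1117
3842 - 2485 = 1357
1357 - 1117 = 240

CCXL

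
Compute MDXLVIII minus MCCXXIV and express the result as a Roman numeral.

MDXLVIII = 1548
MCCXXIV = 1224
1548 - 1224 = 324

CCCXXIV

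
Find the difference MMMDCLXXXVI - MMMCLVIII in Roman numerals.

MMMDCLXXXVI = 3686
MMMCLVIII = 3158
3686 - 3158 = 528

DXXVIII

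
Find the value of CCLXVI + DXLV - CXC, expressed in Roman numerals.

CCLXVI = 266, DXLV = 545, CXC = 190
266 + 545 = 811
811 - 190 = 621

DCXXI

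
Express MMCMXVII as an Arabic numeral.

MMCMXVII: M=1000, M=1000, CM=900, X=10, V=5, I=1, I=1
1000 + 1000 + 900 + 10 + 5 + 1 + 1 = 2917

2917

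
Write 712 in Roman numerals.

Convert 712 to Roman numerals:
  712 contains 1×500 (D)
  212 contains 2×100 (CC)
  12 contains 1×10 (X)
  2 contains 2×1 (II)

DCCXII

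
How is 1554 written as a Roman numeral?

Convert 1554 to Roman numerals:
  1554 contains 1×1000 (M)
  554 contains 1×500 (D)
  54 contains 1×50 (L)
  4 contains 1×4 (IV)

MDLIV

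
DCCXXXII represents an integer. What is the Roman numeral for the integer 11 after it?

DCCXXXII = 732
732 + 11 = 743

DCCXLIII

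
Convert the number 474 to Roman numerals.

Convert 474 to Roman numerals:
  474 contains 1×400 (CD)
  74 contains 1×50 (L)
  24 contains 2×10 (XX)
  4 contains 1×4 (IV)

CDLXXIV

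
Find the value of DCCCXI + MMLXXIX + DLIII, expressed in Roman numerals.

DCCCXI = 811, MMLXXIX = 2079, DLIII = 553
811 + 2079 = 2890
2890 + 553 = 3443

MMMCDXLIII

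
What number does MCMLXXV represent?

MCMLXXV: M=1000, CM=900, L=50, X=10, X=10, V=5
1000 + 900 + 50 + 10 + 10 + 5 = 1975

1975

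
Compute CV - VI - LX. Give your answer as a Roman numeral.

CV = 105, VI = 6, LX = 60
105 - 6 = 99
99 - 60 = 39

XXXIX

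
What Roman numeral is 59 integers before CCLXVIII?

CCLXVIII = 268
268 - 59 = 209

CCIX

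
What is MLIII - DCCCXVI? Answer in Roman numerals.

MLIII = 1053
DCCCXVI = 816
1053 - 816 = 237

CCXXXVII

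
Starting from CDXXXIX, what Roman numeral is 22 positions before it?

CDXXXIX = 439
439 - 22 = 417

CDXVII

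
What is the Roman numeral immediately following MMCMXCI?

MMCMXCI = 2991; next is 2992

MMCMXCII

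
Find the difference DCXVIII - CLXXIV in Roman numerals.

DCXVIII = 618
CLXXIV = 174
618 - 174 = 444

CDXLIV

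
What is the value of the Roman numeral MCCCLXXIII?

MCCCLXXIII: M=1000, C=100, C=100, C=100, L=50, X=10, X=10, I=1, I=1, I=1
1000 + 100 + 100 + 100 + 50 + 10 + 10 + 1 + 1 + 1 = 1373

1373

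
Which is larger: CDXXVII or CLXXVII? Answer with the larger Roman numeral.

CDXXVII = 427
CLXXVII = 177
427 is larger

CDXXVII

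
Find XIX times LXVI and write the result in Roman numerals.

XIX = 19
LXVI = 66
19 × 66 = 1254

MCCLIV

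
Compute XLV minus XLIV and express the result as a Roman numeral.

XLV = 45
XLIV = 44
45 - 44 = 1

I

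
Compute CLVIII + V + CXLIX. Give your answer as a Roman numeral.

CLVIII = 158, V = 5, CXLIX = 149
158 + 5 = 163
163 + 149 = 312

CCCXII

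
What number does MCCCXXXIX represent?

MCCCXXXIX: M=1000, C=100, C=100, C=100, X=10, X=10, X=10, IX=9
1000 + 100 + 100 + 100 + 10 + 10 + 10 + 9 = 1339

1339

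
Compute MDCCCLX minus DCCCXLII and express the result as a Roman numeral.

MDCCCLX = 1860
DCCCXLII = 842
1860 - 842 = 1018

MXVIII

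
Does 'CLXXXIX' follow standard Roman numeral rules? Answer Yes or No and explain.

'CLXXXIX': Check the rules: uses only the symbols I, V, X, L, C, D, M; no symbol is repeated more than three times in a row; V, L and D each appear at most once; the only place a smaller symbol precedes a larger one is the allowed subtractive pair IX, the symbol right after such a pair (if any) is smaller than the pair's first symbol, and otherwise the values never increase from left to right. Value: C (100) + L (50) + X (10) + X (10) + X (10) + IX (9) = 189. So it is a valid standard Roman numeral.

Yes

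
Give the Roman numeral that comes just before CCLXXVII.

CCLXXVII = 277, so the previous integer is 277 - 1 = 276

CCLXXVI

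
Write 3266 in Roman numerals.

Convert 3266 to Roman numerals:
  3266 contains 3×1000 (MMM)
  266 contains 2×100 (CC)
  66 contains 1×50 (L)
  16 contains 1×10 (X)
  6 contains 1×5 (V)
  1 contains 1×1 (I)

MMMCCLXVI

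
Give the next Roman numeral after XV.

XV = 15; next is 16

XVI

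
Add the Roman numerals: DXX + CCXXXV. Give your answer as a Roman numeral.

DXX = 520
CCXXXV = 235
520 + 235 = 755

DCCLV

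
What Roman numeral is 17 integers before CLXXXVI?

CLXXXVI = 186
186 - 17 = 169

CLXIX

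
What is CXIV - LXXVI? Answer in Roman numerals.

CXIV = 114
LXXVI = 76
114 - 76 = 38

XXXVIII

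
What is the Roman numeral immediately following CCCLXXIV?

CCCLXXIV = 374, so the next integer is 374 + 1 = 375

CCCLXXV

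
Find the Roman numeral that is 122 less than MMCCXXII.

MMCCXXII = 2222
2222 - 122 = 2100

MMC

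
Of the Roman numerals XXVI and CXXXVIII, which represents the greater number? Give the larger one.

XXVI = 26
CXXXVIII = 138
138 is larger

CXXXVIII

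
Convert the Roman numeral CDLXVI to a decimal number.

CDLXVI: CD=400, L=50, X=10, V=5, I=1
400 + 50 + 10 + 5 + 1 = 466

466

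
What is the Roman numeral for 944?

Convert 944 to Roman numerals:
  944 contains 1×900 (CM)
  44 contains 1×40 (XL)
  4 contains 1×4 (IV)

CMXLIV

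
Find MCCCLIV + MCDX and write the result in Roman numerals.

MCCCLIV = 1354
MCDX = 1410
1354 + 1410 = 2764

MMDCCLXIV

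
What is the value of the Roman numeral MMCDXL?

MMCDXL: M=1000, M=1000, CD=400, XL=40
1000 + 1000 + 400 + 40 = 2440

2440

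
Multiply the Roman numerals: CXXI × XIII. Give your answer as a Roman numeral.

CXXI = 121
XIII = 13
121 × 13 = 1573

MDLXXIII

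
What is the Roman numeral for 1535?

Convert 1535 to Roman numerals:
  1535 contains 1×1000 (M)
  535 contains 1×500 (D)
  35 contains 3×10 (XXX)
  5 contains 1×5 (V)

MDXXXV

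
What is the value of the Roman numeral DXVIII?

DXVIII: D=500, X=10, V=5, I=1, I=1, I=1
500 + 10 + 5 + 1 + 1 + 1 = 518

518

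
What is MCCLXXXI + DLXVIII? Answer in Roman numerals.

MCCLXXXI = 1281
DLXVIII = 568
1281 + 568 = 1849

MDCCCXLIX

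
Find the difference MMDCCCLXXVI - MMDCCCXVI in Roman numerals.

MMDCCCLXXVI = 2876
MMDCCCXVI = 2816
2876 - 2816 = 60

LX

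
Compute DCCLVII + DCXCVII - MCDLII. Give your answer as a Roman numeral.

DCCLVII = 757, DCXCVII = 697, MCDLII = 1452
757 + 697 = 1454
1454 - 1452 = 2

II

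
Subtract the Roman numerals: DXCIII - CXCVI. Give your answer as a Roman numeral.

DXCIII = 593
CXCVI = 196
593 - 196 = 397

CCCXCVII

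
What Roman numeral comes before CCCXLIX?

CCCXLIX = 349; previous is 348

CCCXLVIII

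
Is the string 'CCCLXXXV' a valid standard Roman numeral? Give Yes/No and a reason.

'CCCLXXXV': Check the rules: uses only the symbols I, V, X, L, C, D, M; no symbol is repeated more than three times in a row; V, L and D each appear at most once; no smaller symbol precedes a larger one (values never increase from left to right). Value: C (100) + C (100) + C (100) + L (50) + X (10) + X (10) + X (10) + V (5) = 385. So it is a valid standard Roman numeral.

Yes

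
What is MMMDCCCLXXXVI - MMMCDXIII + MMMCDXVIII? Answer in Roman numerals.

MMMDCCCLXXXVI = 3886, MMMCDXIII = 3413, MMMCDXVIII = 3418
3886 - 3413 = 473
473 + 3418 = 3891

MMMDCCCXCI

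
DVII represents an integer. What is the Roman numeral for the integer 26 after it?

DVII = 507
507 + 26 = 533

DXXXIII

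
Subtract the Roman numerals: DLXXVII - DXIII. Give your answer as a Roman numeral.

DLXXVII = 577
DXIII = 513
577 - 513 = 64

LXIV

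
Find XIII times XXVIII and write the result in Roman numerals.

XIII = 13
XXVIII = 28
13 × 28 = 364

CCCLXIV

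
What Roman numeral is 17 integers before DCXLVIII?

DCXLVIII = 648
648 - 17 = 631

DCXXXI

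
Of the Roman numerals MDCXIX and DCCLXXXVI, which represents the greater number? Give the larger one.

MDCXIX = 1619
DCCLXXXVI = 786
1619 is larger

MDCXIX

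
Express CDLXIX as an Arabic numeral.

CDLXIX: CD=400, L=50, X=10, IX=9
400 + 50 + 10 + 9 = 469

469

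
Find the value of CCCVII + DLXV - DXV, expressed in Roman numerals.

CCCVII = 307, DLXV = 565, DXV = 515
307 + 565 = 872
872 - 515 = 357

CCCLVII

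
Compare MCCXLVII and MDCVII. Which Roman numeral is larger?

MCCXLVII = 1247
MDCVII = 1607
1607 is larger

MDCVII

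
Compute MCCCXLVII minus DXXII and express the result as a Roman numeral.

MCCCXLVII = 1347
DXXII = 522
1347 - 522 = 825

DCCCXXV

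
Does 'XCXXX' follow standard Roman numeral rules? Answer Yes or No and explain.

'XCXXX': X cannot come right after the subtractive pair XC: once X is subtracted in XC, the next symbol must be smaller than X

No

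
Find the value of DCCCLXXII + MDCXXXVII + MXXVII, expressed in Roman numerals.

DCCCLXXII = 872, MDCXXXVII = 1637, MXXVII = 1027
872 + 1637 = 2509
2509 + 1027 = 3536

MMMDXXXVI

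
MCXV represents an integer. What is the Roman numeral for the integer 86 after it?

MCXV = 1115
1115 + 86 = 1201

MCCI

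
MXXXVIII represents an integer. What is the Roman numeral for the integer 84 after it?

MXXXVIII = 1038
1038 + 84 = 1122

MCXXII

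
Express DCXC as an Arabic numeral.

DCXC: D=500, C=100, XC=90
500 + 100 + 90 = 690

690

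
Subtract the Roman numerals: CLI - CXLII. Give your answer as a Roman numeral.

CLI = 151
CXLII = 142
151 - 142 = 9

IX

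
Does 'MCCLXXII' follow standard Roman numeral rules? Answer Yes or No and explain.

'MCCLXXII': Check the rules: uses only the symbols I, V, X, L, C, D, M; no symbol is repeated more than three times in a row; V, L and D each appear at most once; no smaller symbol precedes a larger one (values never increase from left to right). Value: M (1000) + C (100) + C (100) + L (50) + X (10) + X (10) + I (1) + I (1) = 1272. So it is a valid standard Roman numeral.

Yes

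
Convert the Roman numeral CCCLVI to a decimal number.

CCCLVI: C=100, C=100, C=100, L=50, V=5, I=1
100 + 100 + 100 + 50 + 5 + 1 = 356

356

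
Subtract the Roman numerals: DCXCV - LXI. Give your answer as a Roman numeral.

DCXCV = 695
LXI = 61
695 - 61 = 634

DCXXXIV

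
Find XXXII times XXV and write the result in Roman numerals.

XXXII = 32
XXV = 25
32 × 25 = 800

DCCC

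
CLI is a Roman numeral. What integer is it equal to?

CLI: C=100, L=50, I=1
100 + 50 + 1 = 151

151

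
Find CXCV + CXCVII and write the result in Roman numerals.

CXCV = 195
CXCVII = 197
195 + 197 = 392

CCCXCII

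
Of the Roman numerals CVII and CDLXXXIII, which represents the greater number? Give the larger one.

CVII = 107
CDLXXXIII = 483
483 is larger

CDLXXXIII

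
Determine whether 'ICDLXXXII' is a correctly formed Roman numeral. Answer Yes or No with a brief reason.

'ICDLXXXII': Invalid subtractive combination: IC

No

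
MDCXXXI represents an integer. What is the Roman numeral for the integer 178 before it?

MDCXXXI = 1631
1631 - 178 = 1453

MCDLIII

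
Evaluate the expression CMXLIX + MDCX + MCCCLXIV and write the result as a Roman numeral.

CMXLIX = 949, MDCX = 1610, MCCCLXIV = 1364
949 + 1610 = 2559
2559 + 1364 = 3923

MMMCMXXIII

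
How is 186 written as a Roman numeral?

Convert 186 to Roman numerals:
  186 contains 1×100 (C)
  86 contains 1×50 (L)
  36 contains 3×10 (XXX)
  6 contains 1×5 (V)
  1 contains 1×1 (I)

CLXXXVI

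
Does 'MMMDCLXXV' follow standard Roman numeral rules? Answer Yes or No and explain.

'MMMDCLXXV': Check the rules: uses only the symbols I, V, X, L, C, D, M; no symbol is repeated more than three times in a row; V, L and D each appear at most once; no smaller symbol precedes a larger one (values never increase from left to right). Value: M (1000) + M (1000) + M (1000) + D (500) + C (100) + L (50) + X (10) + X (10) + V (5) = 3675. So it is a valid standard Roman numeral.

Yes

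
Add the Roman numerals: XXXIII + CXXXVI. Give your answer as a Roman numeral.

XXXIII = 33
CXXXVI = 136
33 + 136 = 169

CLXIX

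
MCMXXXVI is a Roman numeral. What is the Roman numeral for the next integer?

MCMXXXVI = 1936, so the next integer is 1936 + 1 = 1937

MCMXXXVII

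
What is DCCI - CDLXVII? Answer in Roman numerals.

DCCI = 701
CDLXVII = 467
701 - 467 = 234

CCXXXIV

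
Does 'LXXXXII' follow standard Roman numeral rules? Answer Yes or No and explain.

'LXXXXII': More than 3 consecutive X's

No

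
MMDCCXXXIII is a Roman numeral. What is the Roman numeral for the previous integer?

MMDCCXXXIII = 2733, so the previous integer is 2733 - 1 = 2732

MMDCCXXXII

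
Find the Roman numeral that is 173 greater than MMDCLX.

MMDCLX = 2660
2660 + 173 = 2833

MMDCCCXXXIII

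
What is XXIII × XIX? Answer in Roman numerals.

XXIII = 23
XIX = 19
23 × 19 = 437

CDXXXVII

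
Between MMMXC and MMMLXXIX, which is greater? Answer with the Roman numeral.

MMMXC = 3090
MMMLXXIX = 3079
3090 is larger

MMMXC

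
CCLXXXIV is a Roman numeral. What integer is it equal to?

CCLXXXIV: C=100, C=100, L=50, X=10, X=10, X=10, IV=4
100 + 100 + 50 + 10 + 10 + 10 + 4 = 284

284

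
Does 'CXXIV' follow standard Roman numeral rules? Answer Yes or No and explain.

'CXXIV': Check the rules: uses only the symbols I, V, X, L, C, D, M; no symbol is repeated more than three times in a row; V, L and D each appear at most once; the only place a smaller symbol precedes a larger one is the allowed subtractive pair IV, the symbol right after such a pair (if any) is smaller than the pair's first symbol, and otherwise the values never increase from left to right. Value: C (100) + X (10) + X (10) + IV (4) = 124. So it is a valid standard Roman numeral.

Yes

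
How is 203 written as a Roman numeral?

Convert 203 to Roman numerals:
  203 contains 2×100 (CC)
  3 contains 3×1 (III)

CCIII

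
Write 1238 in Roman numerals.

Convert 1238 to Roman numerals:
  1238 contains 1×1000 (M)
  238 contains 2×100 (CC)
  38 contains 3×10 (XXX)
  8 contains 1×5 (V)
  3 contains 3×1 (III)

MCCXXXVIII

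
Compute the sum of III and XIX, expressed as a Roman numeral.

III = 3
XIX = 19
3 + 19 = 22

XXII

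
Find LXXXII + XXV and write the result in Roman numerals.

LXXXII = 82
XXV = 25
82 + 25 = 107

CVII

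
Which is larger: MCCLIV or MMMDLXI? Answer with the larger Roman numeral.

MCCLIV = 1254
MMMDLXI = 3561
3561 is larger

MMMDLXI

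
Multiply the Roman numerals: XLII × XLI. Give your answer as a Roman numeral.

XLII = 42
XLI = 41
42 × 41 = 1722

MDCCXXII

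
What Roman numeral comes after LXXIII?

LXXIII = 73; next is 74

LXXIV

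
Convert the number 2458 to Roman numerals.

Convert 2458 to Roman numerals:
  2458 contains 2×1000 (MM)
  458 contains 1×400 (CD)
  58 contains 1×50 (L)
  8 contains 1×5 (V)
  3 contains 3×1 (III)

MMCDLVIII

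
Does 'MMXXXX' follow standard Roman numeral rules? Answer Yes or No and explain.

'MMXXXX': More than 3 consecutive X's

No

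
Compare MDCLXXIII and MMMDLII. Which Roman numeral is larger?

MDCLXXIII = 1673
MMMDLII = 3552
3552 is larger

MMMDLII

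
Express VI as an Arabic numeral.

VI: V=5, I=1
5 + 1 = 6

6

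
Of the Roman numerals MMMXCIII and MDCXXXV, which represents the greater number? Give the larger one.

MMMXCIII = 3093
MDCXXXV = 1635
3093 is larger

MMMXCIII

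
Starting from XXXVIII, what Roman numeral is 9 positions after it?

XXXVIII = 38
38 + 9 = 47

XLVII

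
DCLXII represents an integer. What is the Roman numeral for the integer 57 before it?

DCLXII = 662
662 - 57 = 605

DCV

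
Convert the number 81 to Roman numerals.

Convert 81 to Roman numerals:
  81 contains 1×50 (L)
  31 contains 3×10 (XXX)
  1 contains 1×1 (I)

LXXXI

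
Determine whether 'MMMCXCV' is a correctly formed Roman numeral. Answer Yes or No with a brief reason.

'MMMCXCV': Check the rules: uses only the symbols I, V, X, L, C, D, M; no symbol is repeated more than three times in a row; V, L and D each appear at most once; the only place a smaller symbol precedes a larger one is the allowed subtractive pair XC, the symbol right after such a pair (if any) is smaller than the pair's first symbol, and otherwise the values never increase from left to right. Value: M (1000) + M (1000) + M (1000) + C (100) + XC (90) + V (5) = 3195. So it is a valid standard Roman numeral.

Yes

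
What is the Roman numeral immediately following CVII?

CVII = 107; next is 108

CVIII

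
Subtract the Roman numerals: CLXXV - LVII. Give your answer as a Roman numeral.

CLXXV = 175
LVII = 57
175 - 57 = 118

CXVIII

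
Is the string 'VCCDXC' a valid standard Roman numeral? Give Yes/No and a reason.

'VCCDXC': Invalid subtractive combination: VC

No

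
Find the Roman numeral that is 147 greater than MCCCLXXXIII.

MCCCLXXXIII = 1383
1383 + 147 = 1530

MDXXX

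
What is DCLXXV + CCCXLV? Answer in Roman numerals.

DCLXXV = 675
CCCXLV = 345
675 + 345 = 1020

MXX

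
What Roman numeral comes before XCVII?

XCVII = 97; previous is 96

XCVI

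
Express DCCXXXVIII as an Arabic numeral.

DCCXXXVIII: D=500, C=100, C=100, X=10, X=10, X=10, V=5, I=1, I=1, I=1
500 + 100 + 100 + 10 + 10 + 10 + 5 + 1 + 1 + 1 = 738

738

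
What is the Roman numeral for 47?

Convert 47 to Roman numerals:
  47 contains 1×40 (XL)
  7 contains 1×5 (V)
  2 contains 2×1 (II)

XLVII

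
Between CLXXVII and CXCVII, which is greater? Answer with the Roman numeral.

CLXXVII = 177
CXCVII = 197
197 is larger

CXCVII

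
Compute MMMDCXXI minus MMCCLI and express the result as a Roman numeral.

MMMDCXXI = 3621
MMCCLI = 2251
3621 - 2251 = 1370

MCCCLXX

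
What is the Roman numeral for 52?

Convert 52 to Roman numerals:
  52 contains 1×50 (L)
  2 contains 2×1 (II)

LII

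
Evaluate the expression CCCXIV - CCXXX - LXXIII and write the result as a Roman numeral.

CCCXIV = 314, CCXXX = 230, LXXIII = 73
314 - 230 = 84
84 - 73 = 11

XI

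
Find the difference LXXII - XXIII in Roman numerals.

LXXII = 72
XXIII = 23
72 - 23 = 49

XLIX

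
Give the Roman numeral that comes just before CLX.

CLX = 160, so the previous integer is 160 - 1 = 159

CLIX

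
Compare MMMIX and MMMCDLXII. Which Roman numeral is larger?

MMMIX = 3009
MMMCDLXII = 3462
3462 is larger

MMMCDLXII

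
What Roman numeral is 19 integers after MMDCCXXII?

MMDCCXXII = 2722
2722 + 19 = 2741

MMDCCXLI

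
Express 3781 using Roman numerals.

Convert 3781 to Roman numerals:
  3781 contains 3×1000 (MMM)
  781 contains 1×500 (D)
  281 contains 2×100 (CC)
  81 contains 1×50 (L)
  31 contains 3×10 (XXX)
  1 contains 1×1 (I)

MMMDCCLXXXI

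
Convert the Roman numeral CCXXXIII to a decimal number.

CCXXXIII: C=100, C=100, X=10, X=10, X=10, I=1, I=1, I=1
100 + 100 + 10 + 10 + 10 + 1 + 1 + 1 = 233

233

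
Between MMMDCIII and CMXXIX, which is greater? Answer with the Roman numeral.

MMMDCIII = 3603
CMXXIX = 929
3603 is larger

MMMDCIII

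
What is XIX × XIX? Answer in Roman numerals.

XIX = 19
XIX = 19
19 × 19 = 361

CCCLXI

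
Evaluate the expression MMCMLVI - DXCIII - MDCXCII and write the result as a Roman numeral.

MMCMLVI = 2956, DXCIII = 593, MDCXCII = 1692
2956 - 593 = 2363
2363 - 1692 = 671

DCLXXI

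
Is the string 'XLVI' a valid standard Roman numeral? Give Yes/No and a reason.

'XLVI': Check the rules: uses only the symbols I, V, X, L, C, D, M; no symbol is repeated more than three times in a row; V, L and D each appear at most once; the only place a smaller symbol precedes a larger one is the allowed subtractive pair XL, the symbol right after such a pair (if any) is smaller than the pair's first symbol, and otherwise the values never increase from left to right. Value: XL (40) + V (5) + I (1) = 46. So it is a valid standard Roman numeral.

Yes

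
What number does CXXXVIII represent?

CXXXVIII: C=100, X=10, X=10, X=10, V=5, I=1, I=1, I=1
100 + 10 + 10 + 10 + 5 + 1 + 1 + 1 = 138

138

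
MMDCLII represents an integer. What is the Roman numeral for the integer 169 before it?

MMDCLII = 2652
2652 - 169 = 2483

MMCDLXXXIII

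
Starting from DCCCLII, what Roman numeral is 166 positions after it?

DCCCLII = 852
852 + 166 = 1018

MXVIII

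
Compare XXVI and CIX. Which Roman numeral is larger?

XXVI = 26
CIX = 109
109 is larger

CIX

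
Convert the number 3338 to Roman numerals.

Convert 3338 to Roman numerals:
  3338 contains 3×1000 (MMM)
  338 contains 3×100 (CCC)
  38 contains 3×10 (XXX)
  8 contains 1×5 (V)
  3 contains 3×1 (III)

MMMCCCXXXVIII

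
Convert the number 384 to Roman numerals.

Convert 384 to Roman numerals:
  384 contains 3×100 (CCC)
  84 contains 1×50 (L)
  34 contains 3×10 (XXX)
  4 contains 1×4 (IV)

CCCLXXXIV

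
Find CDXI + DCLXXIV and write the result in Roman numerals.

CDXI = 411
DCLXXIV = 674
411 + 674 = 1085

MLXXXV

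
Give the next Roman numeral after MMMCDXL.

MMMCDXL = 3440, so the next integer is 3440 + 1 = 3441

MMMCDXLI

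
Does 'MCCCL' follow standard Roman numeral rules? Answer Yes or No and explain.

'MCCCL': Check the rules: uses only the symbols I, V, X, L, C, D, M; no symbol is repeated more than three times in a row; V, L and D each appear at most once; no smaller symbol precedes a larger one (values never increase from left to right). Value: M (1000) + C (100) + C (100) + C (100) + L (50) = 1350. So it is a valid standard Roman numeral.

Yes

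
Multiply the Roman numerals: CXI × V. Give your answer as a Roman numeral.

CXI = 111
V = 5
111 × 5 = 555

DLV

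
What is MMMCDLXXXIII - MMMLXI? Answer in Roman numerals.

MMMCDLXXXIII = 3483
MMMLXI = 3061
3483 - 3061 = 422

CDXXII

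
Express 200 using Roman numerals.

Convert 200 to Roman numerals:
  200 contains 2×100 (CC)

CC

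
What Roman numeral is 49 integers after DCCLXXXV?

DCCLXXXV = 785
785 + 49 = 834

DCCCXXXIV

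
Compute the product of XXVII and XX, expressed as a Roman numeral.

XXVII = 27
XX = 20
27 × 20 = 540

DXL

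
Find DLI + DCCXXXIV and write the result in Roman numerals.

DLI = 551
DCCXXXIV = 734
551 + 734 = 1285

MCCLXXXV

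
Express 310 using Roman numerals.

Convert 310 to Roman numerals:
  310 contains 3×100 (CCC)
  10 contains 1×10 (X)

CCCX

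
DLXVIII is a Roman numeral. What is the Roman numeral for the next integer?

DLXVIII = 568; next is 569

DLXIX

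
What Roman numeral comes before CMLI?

CMLI = 951; previous is 950

CML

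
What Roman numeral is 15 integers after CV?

CV = 105
105 + 15 = 120

CXX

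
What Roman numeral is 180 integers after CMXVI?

CMXVI = 916
916 + 180 = 1096

MXCVI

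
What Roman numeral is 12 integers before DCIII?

DCIII = 603
603 - 12 = 591

DXCI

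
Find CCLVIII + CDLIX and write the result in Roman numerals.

CCLVIII = 258
CDLIX = 459
258 + 459 = 717

DCCXVII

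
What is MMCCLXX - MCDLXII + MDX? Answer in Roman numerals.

MMCCLXX = 2270, MCDLXII = 1462, MDX = 1510
2270 - 1462 = 808
808 + 1510 = 2318

MMCCCXVIII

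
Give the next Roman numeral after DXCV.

DXCV = 595, so the next integer is 595 + 1 = 596

DXCVI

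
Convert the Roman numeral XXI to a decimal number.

XXI: X=10, X=10, I=1
10 + 10 + 1 = 21

21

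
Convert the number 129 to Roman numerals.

Convert 129 to Roman numerals:
  129 contains 1×100 (C)
  29 contains 2×10 (XX)
  9 contains 1×9 (IX)

CXXIX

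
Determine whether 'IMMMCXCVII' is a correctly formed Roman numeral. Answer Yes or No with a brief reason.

'IMMMCXCVII': Invalid subtractive combination: IM

No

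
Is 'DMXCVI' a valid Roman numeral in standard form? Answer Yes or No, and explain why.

'DMXCVI': Invalid subtractive combination: DM

No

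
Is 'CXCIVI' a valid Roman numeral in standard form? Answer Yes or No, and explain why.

'CXCIVI': I cannot come right after the subtractive pair IV: once I is subtracted in IV, the next symbol must be smaller than I

No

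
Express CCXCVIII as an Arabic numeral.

CCXCVIII: C=100, C=100, XC=90, V=5, I=1, I=1, I=1
100 + 100 + 90 + 5 + 1 + 1 + 1 = 298

298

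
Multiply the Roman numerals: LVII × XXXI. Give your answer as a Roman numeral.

LVII = 57
XXXI = 31
57 × 31 = 1767

MDCCLXVII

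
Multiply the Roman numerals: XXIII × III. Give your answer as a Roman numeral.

XXIII = 23
III = 3
23 × 3 = 69

LXIX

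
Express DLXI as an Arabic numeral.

DLXI: D=500, L=50, X=10, I=1
500 + 50 + 10 + 1 = 561

561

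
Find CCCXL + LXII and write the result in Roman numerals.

CCCXL = 340
LXII = 62
340 + 62 = 402

CDII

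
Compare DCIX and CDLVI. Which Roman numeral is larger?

DCIX = 609
CDLVI = 456
609 is larger

DCIX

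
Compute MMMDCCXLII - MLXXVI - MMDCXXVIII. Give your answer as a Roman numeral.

MMMDCCXLII = 3742, MLXXVI = 1076, MMDCXXVIII = 2628
3742 - 1076 = 2666
2666 - 2628 = 38

XXXVIII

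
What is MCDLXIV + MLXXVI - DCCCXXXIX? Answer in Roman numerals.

MCDLXIV = 1464, MLXXVI = 1076, DCCCXXXIX = 839
1464 + 1076 = 2540
2540 - 839 = 1701

MDCCI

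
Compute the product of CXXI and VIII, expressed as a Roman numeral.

CXXI = 121
VIII = 8
121 × 8 = 968

CMLXVIII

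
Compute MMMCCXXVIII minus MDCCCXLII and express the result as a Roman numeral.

MMMCCXXVIII = 3228
MDCCCXLII = 1842
3228 - 1842 = 1386

MCCCLXXXVI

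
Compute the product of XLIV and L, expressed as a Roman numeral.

XLIV = 44
L = 50
44 × 50 = 2200

MMCC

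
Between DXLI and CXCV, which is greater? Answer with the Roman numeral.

DXLI = 541
CXCV = 195
541 is larger

DXLI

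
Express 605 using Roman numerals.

Convert 605 to Roman numerals:
  605 contains 1×500 (D)
  105 contains 1×100 (C)
  5 contains 1×5 (V)

DCV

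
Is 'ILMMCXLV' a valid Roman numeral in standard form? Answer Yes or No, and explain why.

'ILMMCXLV': L should not appear more than once

No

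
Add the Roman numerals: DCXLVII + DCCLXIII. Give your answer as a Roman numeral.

DCXLVII = 647
DCCLXIII = 763
647 + 763 = 1410

MCDX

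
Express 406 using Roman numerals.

Convert 406 to Roman numerals:
  406 contains 1×400 (CD)
  6 contains 1×5 (V)
  1 contains 1×1 (I)

CDVI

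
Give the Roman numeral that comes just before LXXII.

LXXII = 72; previous is 71

LXXI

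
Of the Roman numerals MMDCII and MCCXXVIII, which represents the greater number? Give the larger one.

MMDCII = 2602
MCCXXVIII = 1228
2602 is larger

MMDCII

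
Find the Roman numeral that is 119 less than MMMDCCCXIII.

MMMDCCCXIII = 3813
3813 - 119 = 3694

MMMDCXCIV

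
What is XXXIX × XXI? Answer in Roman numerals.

XXXIX = 39
XXI = 21
39 × 21 = 819

DCCCXIX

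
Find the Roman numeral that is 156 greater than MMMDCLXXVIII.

MMMDCLXXVIII = 3678
3678 + 156 = 3834

MMMDCCCXXXIV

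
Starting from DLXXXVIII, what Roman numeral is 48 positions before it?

DLXXXVIII = 588
588 - 48 = 540

DXL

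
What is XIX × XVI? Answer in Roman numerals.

XIX = 19
XVI = 16
19 × 16 = 304

CCCIV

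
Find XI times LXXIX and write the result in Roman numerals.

XI = 11
LXXIX = 79
11 × 79 = 869

DCCCLXIX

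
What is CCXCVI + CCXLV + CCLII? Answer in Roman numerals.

CCXCVI = 296, CCXLV = 245, CCLII = 252
296 + 245 = 541
541 + 252 = 793

DCCXCIII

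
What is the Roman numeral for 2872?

Convert 2872 to Roman numerals:
  2872 contains 2×1000 (MM)
  872 contains 1×500 (D)
  372 contains 3×100 (CCC)
  72 contains 1×50 (L)
  22 contains 2×10 (XX)
  2 contains 2×1 (II)

MMDCCCLXXII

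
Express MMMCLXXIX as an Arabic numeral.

MMMCLXXIX: M=1000, M=1000, M=1000, C=100, L=50, X=10, X=10, IX=9
1000 + 1000 + 1000 + 100 + 50 + 10 + 10 + 9 = 3179

3179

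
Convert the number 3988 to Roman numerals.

Convert 3988 to Roman numerals:
  3988 contains 3×1000 (MMM)
  988 contains 1×900 (CM)
  88 contains 1×50 (L)
  38 contains 3×10 (XXX)
  8 contains 1×5 (V)
  3 contains 3×1 (III)

MMMCMLXXXVIII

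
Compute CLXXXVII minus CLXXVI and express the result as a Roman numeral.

CLXXXVII = 187
CLXXVI = 176
187 - 176 = 11

XI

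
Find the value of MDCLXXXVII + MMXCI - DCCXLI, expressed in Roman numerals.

MDCLXXXVII = 1687, MMXCI = 2091, DCCXLI = 741
1687 + 2091 = 3778
3778 - 741 = 3037

MMMXXXVII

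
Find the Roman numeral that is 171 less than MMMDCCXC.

MMMDCCXC = 3790
3790 - 171 = 3619

MMMDCXIX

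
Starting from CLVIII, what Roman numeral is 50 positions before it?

CLVIII = 158
158 - 50 = 108

CVIII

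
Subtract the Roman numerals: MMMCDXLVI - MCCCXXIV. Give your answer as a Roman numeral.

MMMCDXLVI = 3446
MCCCXXIV = 1324
3446 - 1324 = 2122

MMCXXII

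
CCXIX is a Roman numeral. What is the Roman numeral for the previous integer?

CCXIX = 219, so the previous integer is 219 - 1 = 218

CCXVIII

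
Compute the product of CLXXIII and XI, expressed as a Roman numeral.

CLXXIII = 173
XI = 11
173 × 11 = 1903

MCMIII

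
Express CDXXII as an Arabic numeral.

CDXXII: CD=400, X=10, X=10, I=1, I=1
400 + 10 + 10 + 1 + 1 = 422

422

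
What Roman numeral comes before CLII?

CLII = 152, so the previous integer is 152 - 1 = 151

CLI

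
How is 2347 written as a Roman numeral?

Convert 2347 to Roman numerals:
  2347 contains 2×1000 (MM)
  347 contains 3×100 (CCC)
  47 contains 1×40 (XL)
  7 contains 1×5 (V)
  2 contains 2×1 (II)

MMCCCXLVII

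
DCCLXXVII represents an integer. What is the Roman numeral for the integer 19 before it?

DCCLXXVII = 777
777 - 19 = 758

DCCLVIII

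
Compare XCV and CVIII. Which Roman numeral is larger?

XCV = 95
CVIII = 108
108 is larger

CVIII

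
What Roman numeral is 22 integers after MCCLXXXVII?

MCCLXXXVII = 1287
1287 + 22 = 1309

MCCCIX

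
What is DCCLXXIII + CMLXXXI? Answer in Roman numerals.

DCCLXXIII = 773
CMLXXXI = 981
773 + 981 = 1754

MDCCLIV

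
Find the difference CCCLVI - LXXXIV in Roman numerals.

CCCLVI = 356
LXXXIV = 84
356 - 84 = 272

CCLXXII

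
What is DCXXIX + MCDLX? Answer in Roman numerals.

DCXXIX = 629
MCDLX = 1460
629 + 1460 = 2089

MMLXXXIX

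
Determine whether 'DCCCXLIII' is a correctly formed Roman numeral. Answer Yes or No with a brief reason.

'DCCCXLIII': Check the rules: uses only the symbols I, V, X, L, C, D, M; no symbol is repeated more than three times in a row; V, L and D each appear at most once; the only place a smaller symbol precedes a larger one is the allowed subtractive pair XL, the symbol right after such a pair (if any) is smaller than the pair's first symbol, and otherwise the values never increase from left to right. Value: D (500) + C (100) + C (100) + C (100) + XL (40) + I (1) + I (1) + I (1) = 843. So it is a valid standard Roman numeral.

Yes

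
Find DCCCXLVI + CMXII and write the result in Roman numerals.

DCCCXLVI = 846
CMXII = 912
846 + 912 = 1758

MDCCLVIII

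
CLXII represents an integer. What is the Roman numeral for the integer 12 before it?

CLXII = 162
162 - 12 = 150

CL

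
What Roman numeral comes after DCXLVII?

DCXLVII = 647; next is 648

DCXLVIII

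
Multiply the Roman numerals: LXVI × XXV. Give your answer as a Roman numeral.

LXVI = 66
XXV = 25
66 × 25 = 1650

MDCL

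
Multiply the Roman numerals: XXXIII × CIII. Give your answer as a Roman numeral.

XXXIII = 33
CIII = 103
33 × 103 = 3399

MMMCCCXCIX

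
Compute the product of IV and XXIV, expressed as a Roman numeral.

IV = 4
XXIV = 24
4 × 24 = 96

XCVI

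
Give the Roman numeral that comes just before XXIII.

XXIII = 23, so the previous integer is 23 - 1 = 22

XXII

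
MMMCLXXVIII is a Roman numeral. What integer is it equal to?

MMMCLXXVIII: M=1000, M=1000, M=1000, C=100, L=50, X=10, X=10, V=5, I=1, I=1, I=1
1000 + 1000 + 1000 + 100 + 50 + 10 + 10 + 5 + 1 + 1 + 1 = 3178

3178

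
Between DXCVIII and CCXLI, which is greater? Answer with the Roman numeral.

DXCVIII = 598
CCXLI = 241
598 is larger

DXCVIII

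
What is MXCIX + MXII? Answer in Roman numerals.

MXCIX = 1099
MXII = 1012
1099 + 1012 = 2111

MMCXI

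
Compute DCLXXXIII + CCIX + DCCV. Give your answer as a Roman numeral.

DCLXXXIII = 683, CCIX = 209, DCCV = 705
683 + 209 = 892
892 + 705 = 1597

MDXCVII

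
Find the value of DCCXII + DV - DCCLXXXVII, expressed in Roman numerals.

DCCXII = 712, DV = 505, DCCLXXXVII = 787
712 + 505 = 1217
1217 - 787 = 430

CDXXX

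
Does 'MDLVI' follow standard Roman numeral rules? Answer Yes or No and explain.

'MDLVI': Check the rules: uses only the symbols I, V, X, L, C, D, M; no symbol is repeated more than three times in a row; V, L and D each appear at most once; no smaller symbol precedes a larger one (values never increase from left to right). Value: M (1000) + D (500) + L (50) + V (5) + I (1) = 1556. So it is a valid standard Roman numeral.

Yes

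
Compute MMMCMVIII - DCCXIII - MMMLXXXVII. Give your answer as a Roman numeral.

MMMCMVIII = 3908, DCCXIII = 713, MMMLXXXVII = 3087
3908 - 713 = 3195
3195 - 3087 = 108

CVIII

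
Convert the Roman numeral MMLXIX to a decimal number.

MMLXIX: M=1000, M=1000, L=50, X=10, IX=9
1000 + 1000 + 50 + 10 + 9 = 2069

2069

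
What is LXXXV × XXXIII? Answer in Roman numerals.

LXXXV = 85
XXXIII = 33
85 × 33 = 2805

MMDCCCV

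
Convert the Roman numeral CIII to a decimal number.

CIII: C=100, I=1, I=1, I=1
100 + 1 + 1 + 1 = 103

103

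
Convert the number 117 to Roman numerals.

Convert 117 to Roman numerals:
  117 contains 1×100 (C)
  17 contains 1×10 (X)
  7 contains 1×5 (V)
  2 contains 2×1 (II)

CXVII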